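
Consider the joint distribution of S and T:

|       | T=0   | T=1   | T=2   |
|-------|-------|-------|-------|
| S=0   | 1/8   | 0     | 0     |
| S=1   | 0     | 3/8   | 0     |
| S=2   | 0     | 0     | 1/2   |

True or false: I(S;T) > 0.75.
Marginal P(S) (row sums):
  P(S=0) = 1/8 + 0 + 0 = 1/8
  P(S=1) = 0 + 3/8 + 0 = 3/8
  P(S=2) = 0 + 0 + 1/2 = 1/2
Marginal P(T) (column sums):
  P(T=0) = 1/8 + 0 + 0 = 1/8
  P(T=1) = 0 + 3/8 + 0 = 3/8
  P(T=2) = 0 + 0 + 1/2 = 1/2

H(S) = -[(1/8)·log₂(1/8) + (3/8)·log₂(3/8) + (1/2)·log₂(1/2)]
  = 0.3750 + 0.5306 + 0.5000
  = 1.4056 bits
H(T) = -[(1/8)·log₂(1/8) + (3/8)·log₂(3/8) + (1/2)·log₂(1/2)]
  = 0.3750 + 0.5306 + 0.5000
  = 1.4056 bits
H(S,T) = -[(1/8)·log₂(1/8) + (3/8)·log₂(3/8) + (1/2)·log₂(1/2)]
  = 0.3750 + 0.5306 + 0.5000
  = 1.4056 bits

I(S;T) = H(S) + H(T) - H(S,T)
  = 1.4056 + 1.4056 - 1.4056
  = 1.4056 bits

True. I(S;T) = 1.4056 bits, which is > 0.75 bits.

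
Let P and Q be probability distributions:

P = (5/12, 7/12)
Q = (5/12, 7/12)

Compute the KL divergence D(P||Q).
D(P||Q) = Σ P(i) log₂(P(i)/Q(i))
  i=0: (5/12) × log₂((5/12)/(5/12)) = (5/12) × log₂(1) = 0.0000
  i=1: (7/12) × log₂((7/12)/(7/12)) = (7/12) × log₂(1) = 0.0000
D(P||Q) = 0.0000 + 0.0000
  = 0.0000 bits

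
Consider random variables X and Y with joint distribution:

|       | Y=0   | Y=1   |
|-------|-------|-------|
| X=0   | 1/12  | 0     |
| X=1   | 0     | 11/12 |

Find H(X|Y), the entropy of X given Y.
Marginal P(Y) (column sums):
  P(Y=0) = 1/12 + 0 = 1/12
  P(Y=1) = 0 + 11/12 = 11/12

H(X|Y) = -Σ P(X,Y)·log₂ P(X|Y), where P(X|Y) = P(X,Y) / P(Y)
  (cells with P(X,Y) = 0 contribute 0)
  (X=0,Y=0): P(X|Y) = (1/12)/(1/12) = 1;  -(1/12)·log₂(1) = 0.0000
  (X=1,Y=1): P(X|Y) = (11/12)/(11/12) = 1;  -(11/12)·log₂(1) = 0.0000
H(X|Y) = 0.0000 + 0.0000
  = 0.0000 bits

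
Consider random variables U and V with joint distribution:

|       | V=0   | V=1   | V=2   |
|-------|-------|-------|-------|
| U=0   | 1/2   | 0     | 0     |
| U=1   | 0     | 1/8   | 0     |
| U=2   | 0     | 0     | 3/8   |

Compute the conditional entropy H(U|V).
Marginal P(V) (column sums):
  P(V=0) = 1/2 + 0 + 0 = 1/2
  P(V=1) = 0 + 1/8 + 0 = 1/8
  P(V=2) = 0 + 0 + 3/8 = 3/8

H(U|V) = -Σ P(U,V)·log₂ P(U|V), where P(U|V) = P(U,V) / P(V)
  (cells with P(U,V) = 0 contribute 0)
  (U=0,V=0): P(U|V) = (1/2)/(1/2) = 1;  -(1/2)·log₂(1) = 0.0000
  (U=1,V=1): P(U|V) = (1/8)/(1/8) = 1;  -(1/8)·log₂(1) = 0.0000
  (U=2,V=2): P(U|V) = (3/8)/(3/8) = 1;  -(3/8)·log₂(1) = 0.0000
H(U|V) = 0.0000 + 0.0000 + 0.0000
  = 0.0000 bits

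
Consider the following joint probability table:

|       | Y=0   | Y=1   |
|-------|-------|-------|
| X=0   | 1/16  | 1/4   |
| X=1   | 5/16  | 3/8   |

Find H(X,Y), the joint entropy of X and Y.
H(X,Y) = -Σ P(X,Y) log₂ P(X,Y), summed over the non-zero cells:
H(X,Y) = -[(1/16)·log₂(1/16) + (1/4)·log₂(1/4) + (5/16)·log₂(5/16) + (3/8)·log₂(3/8)]
  = 0.2500 + 0.5000 + 0.5244 + 0.5306
  = 1.8050 bits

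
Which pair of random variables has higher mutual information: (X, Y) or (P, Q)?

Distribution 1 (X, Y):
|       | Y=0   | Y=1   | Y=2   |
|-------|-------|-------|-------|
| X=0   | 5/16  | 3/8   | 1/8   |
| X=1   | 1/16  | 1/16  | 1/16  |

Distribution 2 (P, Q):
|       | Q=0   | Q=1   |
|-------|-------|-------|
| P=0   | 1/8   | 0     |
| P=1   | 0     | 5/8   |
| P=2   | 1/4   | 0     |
Distribution 1 (X, Y):
Marginal P(X) (row sums):
  P(X=0) = 5/16 + 3/8 + 1/8 = 13/16
  P(X=1) = 1/16 + 1/16 + 1/16 = 3/16
Marginal P(Y) (column sums):
  P(Y=0) = 5/16 + 1/16 = 3/8
  P(Y=1) = 3/8 + 1/16 = 7/16
  P(Y=2) = 1/8 + 1/16 = 3/16

H(X) = -[(13/16)·log₂(13/16) + (3/16)·log₂(3/16)]
  = 0.2434 + 0.4528
  = 0.6962 bits
H(Y) = -[(3/8)·log₂(3/8) + (7/16)·log₂(7/16) + (3/16)·log₂(3/16)]
  = 0.5306 + 0.5218 + 0.4528
  = 1.5052 bits
H(X,Y) = -[(5/16)·log₂(5/16) + (3/8)·log₂(3/8) + (1/8)·log₂(1/8) + (1/16)·log₂(1/16) + (1/16)·log₂(1/16) + (1/16)·log₂(1/16)]
  = 0.5244 + 0.5306 + 0.3750 + 0.2500 + 0.2500 + 0.2500
  = 2.1800 bits

I(X;Y) = H(X) + H(Y) - H(X,Y)
  = 0.6962 + 1.5052 - 2.1800
  = 0.0214 bits

Distribution 2 (P, Q):
Marginal P(P) (row sums):
  P(P=0) = 1/8 + 0 = 1/8
  P(P=1) = 0 + 5/8 = 5/8
  P(P=2) = 1/4 + 0 = 1/4
Marginal P(Q) (column sums):
  P(Q=0) = 1/8 + 0 + 1/4 = 3/8
  P(Q=1) = 0 + 5/8 + 0 = 5/8

H(P) = -[(1/8)·log₂(1/8) + (5/8)·log₂(5/8) + (1/4)·log₂(1/4)]
  = 0.3750 + 0.4238 + 0.5000
  = 1.2988 bits
H(Q) = -[(3/8)·log₂(3/8) + (5/8)·log₂(5/8)]
  = 0.5306 + 0.4238
  = 0.9544 bits
H(P,Q) = -[(1/8)·log₂(1/8) + (5/8)·log₂(5/8) + (1/4)·log₂(1/4)]
  = 0.3750 + 0.4238 + 0.5000
  = 1.2988 bits

I(P;Q) = H(P) + H(Q) - H(P,Q)
  = 1.2988 + 0.9544 - 1.2988
  = 0.9544 bits

I(P;Q) = 0.9544 bits > I(X;Y) = 0.0214 bits, so (P, Q) has the higher mutual information (stronger dependence).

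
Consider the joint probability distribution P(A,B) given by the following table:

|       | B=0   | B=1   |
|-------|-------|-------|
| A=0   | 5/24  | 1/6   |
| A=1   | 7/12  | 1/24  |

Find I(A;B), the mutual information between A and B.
Marginal P(A) (row sums):
  P(A=0) = 5/24 + 1/6 = 3/8
  P(A=1) = 7/12 + 1/24 = 5/8
Marginal P(B) (column sums):
  P(B=0) = 5/24 + 7/12 = 19/24
  P(B=1) = 1/6 + 1/24 = 5/24

H(A) = -[(3/8)·log₂(3/8) + (5/8)·log₂(5/8)]
  = 0.5306 + 0.4238
  = 0.9544 bits
H(B) = -[(19/24)·log₂(19/24) + (5/24)·log₂(5/24)]
  = 0.2668 + 0.4715
  = 0.7383 bits
H(A,B) = -[(5/24)·log₂(5/24) + (1/6)·log₂(1/6) + (7/12)·log₂(7/12) + (1/24)·log₂(1/24)]
  = 0.4715 + 0.4308 + 0.4536 + 0.1910
  = 1.5469 bits

I(A;B) = H(A) + H(B) - H(A,B)
  = 0.9544 + 0.7383 - 1.5469
  = 0.1458 bits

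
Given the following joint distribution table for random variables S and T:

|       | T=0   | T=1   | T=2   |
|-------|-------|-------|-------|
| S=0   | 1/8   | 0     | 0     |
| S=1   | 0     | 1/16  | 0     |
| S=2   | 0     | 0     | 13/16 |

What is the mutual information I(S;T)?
Marginal P(S) (row sums):
  P(S=0) = 1/8 + 0 + 0 = 1/8
  P(S=1) = 0 + 1/16 + 0 = 1/16
  P(S=2) = 0 + 0 + 13/16 = 13/16
Marginal P(T) (column sums):
  P(T=0) = 1/8 + 0 + 0 = 1/8
  P(T=1) = 0 + 1/16 + 0 = 1/16
  P(T=2) = 0 + 0 + 13/16 = 13/16

H(S) = -[(1/8)·log₂(1/8) + (1/16)·log₂(1/16) + (13/16)·log₂(13/16)]
  = 0.3750 + 0.2500 + 0.2434
  = 0.8684 bits
H(T) = -[(1/8)·log₂(1/8) + (1/16)·log₂(1/16) + (13/16)·log₂(13/16)]
  = 0.3750 + 0.2500 + 0.2434
  = 0.8684 bits
H(S,T) = -[(1/8)·log₂(1/8) + (1/16)·log₂(1/16) + (13/16)·log₂(13/16)]
  = 0.3750 + 0.2500 + 0.2434
  = 0.8684 bits

I(S;T) = H(S) + H(T) - H(S,T)
  = 0.8684 + 0.8684 - 0.8684
  = 0.8684 bits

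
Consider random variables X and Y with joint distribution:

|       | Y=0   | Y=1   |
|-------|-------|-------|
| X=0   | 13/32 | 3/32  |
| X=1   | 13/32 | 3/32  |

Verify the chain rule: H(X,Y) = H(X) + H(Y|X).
Left side:
H(X,Y) = -[(13/32)·log₂(13/32) + (3/32)·log₂(3/32) + (13/32)·log₂(13/32) + (3/32)·log₂(3/32)]
  = 0.5279 + 0.3202 + 0.5279 + 0.3202
  = 1.6962 bits

Right side:
Marginal P(X) (row sums):
  P(X=0) = 13/32 + 3/32 = 1/2
  P(X=1) = 13/32 + 3/32 = 1/2
H(X) = -[(1/2)·log₂(1/2) + (1/2)·log₂(1/2)]
  = 0.5000 + 0.5000
  = 1.0000 bits
H(Y|X) = -Σ P(X,Y)·log₂ P(Y|X), where P(Y|X) = P(X,Y) / P(X)
  (X=0,Y=0): P(Y|X) = (13/32)/(1/2) = 13/16;  -(13/32)·log₂(13/16) = 0.1217
  (X=0,Y=1): P(Y|X) = (3/32)/(1/2) = 3/16;  -(3/32)·log₂(3/16) = 0.2264
  (X=1,Y=0): P(Y|X) = (13/32)/(1/2) = 13/16;  -(13/32)·log₂(13/16) = 0.1217
  (X=1,Y=1): P(Y|X) = (3/32)/(1/2) = 3/16;  -(3/32)·log₂(3/16) = 0.2264
H(Y|X) = 0.1217 + 0.2264 + 0.1217 + 0.2264
  = 0.6962 bits
H(X) + H(Y|X) = 1.0000 + 0.6962 = 1.6962 bits

Both sides equal 1.6962 bits, so the chain rule holds ✓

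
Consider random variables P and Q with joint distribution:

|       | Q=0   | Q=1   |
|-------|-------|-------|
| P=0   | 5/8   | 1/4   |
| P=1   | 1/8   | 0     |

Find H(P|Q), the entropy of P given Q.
Marginal P(Q) (column sums):
  P(Q=0) = 5/8 + 1/8 = 3/4
  P(Q=1) = 1/4 + 0 = 1/4

H(P|Q) = -Σ P(P,Q)·log₂ P(P|Q), where P(P|Q) = P(P,Q) / P(Q)
  (cells with P(P,Q) = 0 contribute 0)
  (P=0,Q=0): P(P|Q) = (5/8)/(3/4) = 5/6;  -(5/8)·log₂(5/6) = 0.1644
  (P=0,Q=1): P(P|Q) = (1/4)/(1/4) = 1;  -(1/4)·log₂(1) = 0.0000
  (P=1,Q=0): P(P|Q) = (1/8)/(3/4) = 1/6;  -(1/8)·log₂(1/6) = 0.3231
H(P|Q) = 0.1644 + 0.0000 + 0.3231
  = 0.4875 bits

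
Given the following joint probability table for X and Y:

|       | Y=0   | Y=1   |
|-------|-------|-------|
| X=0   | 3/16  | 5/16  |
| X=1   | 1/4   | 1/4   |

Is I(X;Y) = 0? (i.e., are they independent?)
Marginal P(X) (row sums):
  P(X=0) = 3/16 + 5/16 = 1/2
  P(X=1) = 1/4 + 1/4 = 1/2
Marginal P(Y) (column sums):
  P(Y=0) = 3/16 + 1/4 = 7/16
  P(Y=1) = 5/16 + 1/4 = 9/16

X and Y are independent iff P(X=i,Y=j) = P(X=i)·P(Y=j) for every cell.
  P(X=0)·P(Y=0) = 1/2 × 7/16 = 7/32, but P(X=0,Y=0) = 3/16 ✗

No, X and Y are not independent. Quantitatively, I(X;Y) > 0:

H(X) = -[(1/2)·log₂(1/2) + (1/2)·log₂(1/2)]
  = 0.5000 + 0.5000
  = 1.0000 bits
H(Y) = -[(7/16)·log₂(7/16) + (9/16)·log₂(9/16)]
  = 0.5218 + 0.4669
  = 0.9887 bits
H(X,Y) = -[(3/16)·log₂(3/16) + (5/16)·log₂(5/16) + (1/4)·log₂(1/4) + (1/4)·log₂(1/4)]
  = 0.4528 + 0.5244 + 0.5000 + 0.5000
  = 1.9772 bits
I(X;Y) = H(X) + H(Y) - H(X,Y) = 1.0000 + 0.9887 - 1.9772 = 0.0115 bits > 0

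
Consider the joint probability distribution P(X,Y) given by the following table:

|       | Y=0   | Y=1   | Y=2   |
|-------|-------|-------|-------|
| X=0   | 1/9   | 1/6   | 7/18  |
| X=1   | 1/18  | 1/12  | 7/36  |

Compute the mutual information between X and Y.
Marginal P(X) (row sums):
  P(X=0) = 1/9 + 1/6 + 7/18 = 2/3
  P(X=1) = 1/18 + 1/12 + 7/36 = 1/3
Marginal P(Y) (column sums):
  P(Y=0) = 1/9 + 1/18 = 1/6
  P(Y=1) = 1/6 + 1/12 = 1/4
  P(Y=2) = 7/18 + 7/36 = 7/12

H(X) = -[(2/3)·log₂(2/3) + (1/3)·log₂(1/3)]
  = 0.3900 + 0.5283
  = 0.9183 bits
H(Y) = -[(1/6)·log₂(1/6) + (1/4)·log₂(1/4) + (7/12)·log₂(7/12)]
  = 0.4308 + 0.5000 + 0.4536
  = 1.3844 bits
H(X,Y) = -[(1/9)·log₂(1/9) + (1/6)·log₂(1/6) + (7/18)·log₂(7/18) + (1/18)·log₂(1/18) + (1/12)·log₂(1/12) + (7/36)·log₂(7/36)]
  = 0.3522 + 0.4308 + 0.5299 + 0.2317 + 0.2987 + 0.4594
  = 2.3027 bits

I(X;Y) = H(X) + H(Y) - H(X,Y)
  = 0.9183 + 1.3844 - 2.3027
  = 0.0000 bits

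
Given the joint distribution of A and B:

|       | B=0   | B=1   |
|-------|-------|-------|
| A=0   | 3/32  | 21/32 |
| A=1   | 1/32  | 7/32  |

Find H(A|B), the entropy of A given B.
Marginal P(B) (column sums):
  P(B=0) = 3/32 + 1/32 = 1/8
  P(B=1) = 21/32 + 7/32 = 7/8

H(A|B) = -Σ P(A,B)·log₂ P(A|B), where P(A|B) = P(A,B) / P(B)
  (A=0,B=0): P(A|B) = (3/32)/(1/8) = 3/4;  -(3/32)·log₂(3/4) = 0.0389
  (A=0,B=1): P(A|B) = (21/32)/(7/8) = 3/4;  -(21/32)·log₂(3/4) = 0.2724
  (A=1,B=0): P(A|B) = (1/32)/(1/8) = 1/4;  -(1/32)·log₂(1/4) = 0.0625
  (A=1,B=1): P(A|B) = (7/32)/(7/8) = 1/4;  -(7/32)·log₂(1/4) = 0.4375
H(A|B) = 0.0389 + 0.2724 + 0.0625 + 0.4375
  = 0.8113 bits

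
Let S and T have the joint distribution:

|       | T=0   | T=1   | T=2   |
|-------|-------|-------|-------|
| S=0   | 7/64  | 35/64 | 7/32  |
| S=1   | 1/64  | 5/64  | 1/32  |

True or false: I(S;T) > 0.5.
Marginal P(S) (row sums):
  P(S=0) = 7/64 + 35/64 + 7/32 = 7/8
  P(S=1) = 1/64 + 5/64 + 1/32 = 1/8
Marginal P(T) (column sums):
  P(T=0) = 7/64 + 1/64 = 1/8
  P(T=1) = 35/64 + 5/64 = 5/8
  P(T=2) = 7/32 + 1/32 = 1/4

H(S) = -[(7/8)·log₂(7/8) + (1/8)·log₂(1/8)]
  = 0.1686 + 0.3750
  = 0.5436 bits
H(T) = -[(1/8)·log₂(1/8) + (5/8)·log₂(5/8) + (1/4)·log₂(1/4)]
  = 0.3750 + 0.4238 + 0.5000
  = 1.2988 bits
H(S,T) = -[(7/64)·log₂(7/64) + (35/64)·log₂(35/64) + (7/32)·log₂(7/32) + (1/64)·log₂(1/64) + (5/64)·log₂(5/64) + (1/32)·log₂(1/32)]
  = 0.3492 + 0.4762 + 0.4796 + 0.0938 + 0.2873 + 0.1563
  = 1.8424 bits

I(S;T) = H(S) + H(T) - H(S,T)
  = 0.5436 + 1.2988 - 1.8424
  = 0.0000 bits

False. I(S;T) = 0.0000 bits, which is ≤ 0.5 bits.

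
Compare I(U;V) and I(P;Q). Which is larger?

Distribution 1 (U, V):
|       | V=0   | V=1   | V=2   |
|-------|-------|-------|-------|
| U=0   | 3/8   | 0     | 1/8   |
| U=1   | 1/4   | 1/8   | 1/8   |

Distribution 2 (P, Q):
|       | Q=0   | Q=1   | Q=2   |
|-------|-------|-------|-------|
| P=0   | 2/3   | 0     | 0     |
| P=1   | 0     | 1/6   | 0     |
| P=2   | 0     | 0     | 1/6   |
Distribution 1 (U, V):
Marginal P(U) (row sums):
  P(U=0) = 3/8 + 0 + 1/8 = 1/2
  P(U=1) = 1/4 + 1/8 + 1/8 = 1/2
Marginal P(V) (column sums):
  P(V=0) = 3/8 + 1/4 = 5/8
  P(V=1) = 0 + 1/8 = 1/8
  P(V=2) = 1/8 + 1/8 = 1/4

H(U) = -[(1/2)·log₂(1/2) + (1/2)·log₂(1/2)]
  = 0.5000 + 0.5000
  = 1.0000 bits
H(V) = -[(5/8)·log₂(5/8) + (1/8)·log₂(1/8) + (1/4)·log₂(1/4)]
  = 0.4238 + 0.3750 + 0.5000
  = 1.2988 bits
H(U,V) = -[(3/8)·log₂(3/8) + (1/8)·log₂(1/8) + (1/4)·log₂(1/4) + (1/8)·log₂(1/8) + (1/8)·log₂(1/8)]
  = 0.5306 + 0.3750 + 0.5000 + 0.3750 + 0.3750
  = 2.1556 bits

I(U;V) = H(U) + H(V) - H(U,V)
  = 1.0000 + 1.2988 - 2.1556
  = 0.1432 bits

Distribution 2 (P, Q):
Marginal P(P) (row sums):
  P(P=0) = 2/3 + 0 + 0 = 2/3
  P(P=1) = 0 + 1/6 + 0 = 1/6
  P(P=2) = 0 + 0 + 1/6 = 1/6
Marginal P(Q) (column sums):
  P(Q=0) = 2/3 + 0 + 0 = 2/3
  P(Q=1) = 0 + 1/6 + 0 = 1/6
  P(Q=2) = 0 + 0 + 1/6 = 1/6

H(P) = -[(2/3)·log₂(2/3) + (1/6)·log₂(1/6) + (1/6)·log₂(1/6)]
  = 0.3900 + 0.4308 + 0.4308
  = 1.2516 bits
H(Q) = -[(2/3)·log₂(2/3) + (1/6)·log₂(1/6) + (1/6)·log₂(1/6)]
  = 0.3900 + 0.4308 + 0.4308
  = 1.2516 bits
H(P,Q) = -[(2/3)·log₂(2/3) + (1/6)·log₂(1/6) + (1/6)·log₂(1/6)]
  = 0.3900 + 0.4308 + 0.4308
  = 1.2516 bits

I(P;Q) = H(P) + H(Q) - H(P,Q)
  = 1.2516 + 1.2516 - 1.2516
  = 1.2516 bits

I(P;Q) = 1.2516 bits > I(U;V) = 0.1432 bits, so (P, Q) has the higher mutual information (stronger dependence).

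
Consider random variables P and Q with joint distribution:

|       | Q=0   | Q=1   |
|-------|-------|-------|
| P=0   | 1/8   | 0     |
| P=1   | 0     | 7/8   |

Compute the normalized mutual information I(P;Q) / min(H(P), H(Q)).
Marginal P(P) (row sums):
  P(P=0) = 1/8 + 0 = 1/8
  P(P=1) = 0 + 7/8 = 7/8
Marginal P(Q) (column sums):
  P(Q=0) = 1/8 + 0 = 1/8
  P(Q=1) = 0 + 7/8 = 7/8

H(P) = -[(1/8)·log₂(1/8) + (7/8)·log₂(7/8)]
  = 0.3750 + 0.1686
  = 0.5436 bits
H(Q) = -[(1/8)·log₂(1/8) + (7/8)·log₂(7/8)]
  = 0.3750 + 0.1686
  = 0.5436 bits
H(P,Q) = -[(1/8)·log₂(1/8) + (7/8)·log₂(7/8)]
  = 0.3750 + 0.1686
  = 0.5436 bits

I(P;Q) = H(P) + H(Q) - H(P,Q)
  = 0.5436 + 0.5436 - 0.5436
  = 0.5436 bits

min(H(P), H(Q)) = min(0.5436, 0.5436) = 0.5436 bits
Normalized MI = 0.5436 / 0.5436 = 1.0000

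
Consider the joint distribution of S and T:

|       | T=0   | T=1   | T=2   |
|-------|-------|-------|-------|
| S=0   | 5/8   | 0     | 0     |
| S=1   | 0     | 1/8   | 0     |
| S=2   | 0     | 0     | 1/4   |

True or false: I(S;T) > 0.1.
Marginal P(S) (row sums):
  P(S=0) = 5/8 + 0 + 0 = 5/8
  P(S=1) = 0 + 1/8 + 0 = 1/8
  P(S=2) = 0 + 0 + 1/4 = 1/4
Marginal P(T) (column sums):
  P(T=0) = 5/8 + 0 + 0 = 5/8
  P(T=1) = 0 + 1/8 + 0 = 1/8
  P(T=2) = 0 + 0 + 1/4 = 1/4

H(S) = -[(5/8)·log₂(5/8) + (1/8)·log₂(1/8) + (1/4)·log₂(1/4)]
  = 0.4238 + 0.3750 + 0.5000
  = 1.2988 bits
H(T) = -[(5/8)·log₂(5/8) + (1/8)·log₂(1/8) + (1/4)·log₂(1/4)]
  = 0.4238 + 0.3750 + 0.5000
  = 1.2988 bits
H(S,T) = -[(5/8)·log₂(5/8) + (1/8)·log₂(1/8) + (1/4)·log₂(1/4)]
  = 0.4238 + 0.3750 + 0.5000
  = 1.2988 bits

I(S;T) = H(S) + H(T) - H(S,T)
  = 1.2988 + 1.2988 - 1.2988
  = 1.2988 bits

True. I(S;T) = 1.2988 bits, which is > 0.1 bits.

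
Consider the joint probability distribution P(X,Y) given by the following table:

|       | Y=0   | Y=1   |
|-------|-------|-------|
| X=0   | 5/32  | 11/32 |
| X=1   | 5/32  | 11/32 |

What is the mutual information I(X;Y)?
Marginal P(X) (row sums):
  P(X=0) = 5/32 + 11/32 = 1/2
  P(X=1) = 5/32 + 11/32 = 1/2
Marginal P(Y) (column sums):
  P(Y=0) = 5/32 + 5/32 = 5/16
  P(Y=1) = 11/32 + 11/32 = 11/16

H(X) = -[(1/2)·log₂(1/2) + (1/2)·log₂(1/2)]
  = 0.5000 + 0.5000
  = 1.0000 bits
H(Y) = -[(5/16)·log₂(5/16) + (11/16)·log₂(11/16)]
  = 0.5244 + 0.3716
  = 0.8960 bits
H(X,Y) = -[(5/32)·log₂(5/32) + (11/32)·log₂(11/32) + (5/32)·log₂(5/32) + (11/32)·log₂(11/32)]
  = 0.4184 + 0.5296 + 0.4184 + 0.5296
  = 1.8960 bits

I(X;Y) = H(X) + H(Y) - H(X,Y)
  = 1.0000 + 0.8960 - 1.8960
  = 0.0000 bits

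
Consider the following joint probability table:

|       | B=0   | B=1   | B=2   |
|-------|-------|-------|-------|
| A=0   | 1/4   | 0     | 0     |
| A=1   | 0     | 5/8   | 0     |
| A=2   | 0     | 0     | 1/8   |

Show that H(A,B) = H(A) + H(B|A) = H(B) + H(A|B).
Marginal P(A) (row sums):
  P(A=0) = 1/4 + 0 + 0 = 1/4
  P(A=1) = 0 + 5/8 + 0 = 5/8
  P(A=2) = 0 + 0 + 1/8 = 1/8
Marginal P(B) (column sums):
  P(B=0) = 1/4 + 0 + 0 = 1/4
  P(B=1) = 0 + 5/8 + 0 = 5/8
  P(B=2) = 0 + 0 + 1/8 = 1/8

Decomposition 1: H(A) + H(B|A)
H(A) = -[(1/4)·log₂(1/4) + (5/8)·log₂(5/8) + (1/8)·log₂(1/8)]
  = 0.5000 + 0.4238 + 0.3750
  = 1.2988 bits
H(B|A) = -Σ P(A,B)·log₂ P(B|A), where P(B|A) = P(A,B) / P(A)
  (cells with P(A,B) = 0 contribute 0)
  (A=0,B=0): P(B|A) = (1/4)/(1/4) = 1;  -(1/4)·log₂(1) = 0.0000
  (A=1,B=1): P(B|A) = (5/8)/(5/8) = 1;  -(5/8)·log₂(1) = 0.0000
  (A=2,B=2): P(B|A) = (1/8)/(1/8) = 1;  -(1/8)·log₂(1) = 0.0000
H(B|A) = 0.0000 + 0.0000 + 0.0000
  = 0.0000 bits
H(A) + H(B|A) = 1.2988 + 0.0000 = 1.2988 bits

Decomposition 2: H(B) + H(A|B)
H(B) = -[(1/4)·log₂(1/4) + (5/8)·log₂(5/8) + (1/8)·log₂(1/8)]
  = 0.5000 + 0.4238 + 0.3750
  = 1.2988 bits
H(A|B) = -Σ P(A,B)·log₂ P(A|B), where P(A|B) = P(A,B) / P(B)
  (cells with P(A,B) = 0 contribute 0)
  (A=0,B=0): P(A|B) = (1/4)/(1/4) = 1;  -(1/4)·log₂(1) = 0.0000
  (A=1,B=1): P(A|B) = (5/8)/(5/8) = 1;  -(5/8)·log₂(1) = 0.0000
  (A=2,B=2): P(A|B) = (1/8)/(1/8) = 1;  -(1/8)·log₂(1) = 0.0000
H(A|B) = 0.0000 + 0.0000 + 0.0000
  = 0.0000 bits
H(B) + H(A|B) = 1.2988 + 0.0000 = 1.2988 bits

Direct computation of the joint entropy:
H(A,B) = -[(1/4)·log₂(1/4) + (5/8)·log₂(5/8) + (1/8)·log₂(1/8)]
  = 0.5000 + 0.4238 + 0.3750
  = 1.2988 bits

All three agree: H(A,B) = 1.2988 bits ✓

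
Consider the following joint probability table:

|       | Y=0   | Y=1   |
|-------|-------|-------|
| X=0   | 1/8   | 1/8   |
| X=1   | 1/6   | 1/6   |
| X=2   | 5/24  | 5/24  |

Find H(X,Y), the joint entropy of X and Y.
H(X,Y) = -Σ P(X,Y) log₂ P(X,Y), summed over the non-zero cells:
H(X,Y) = -[(1/8)·log₂(1/8) + (1/8)·log₂(1/8) + (1/6)·log₂(1/6) + (1/6)·log₂(1/6) + (5/24)·log₂(5/24) + (5/24)·log₂(5/24)]
  = 0.3750 + 0.3750 + 0.4308 + 0.4308 + 0.4715 + 0.4715
  = 2.5546 bits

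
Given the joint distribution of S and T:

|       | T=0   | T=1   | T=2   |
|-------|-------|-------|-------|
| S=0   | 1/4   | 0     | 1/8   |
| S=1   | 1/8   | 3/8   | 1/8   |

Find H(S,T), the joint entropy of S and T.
H(S,T) = -Σ P(S,T) log₂ P(S,T), summed over the non-zero cells:
H(S,T) = -[(1/4)·log₂(1/4) + (1/8)·log₂(1/8) + (1/8)·log₂(1/8) + (3/8)·log₂(3/8) + (1/8)·log₂(1/8)]
  = 0.5000 + 0.3750 + 0.3750 + 0.5306 + 0.3750
  = 2.1556 bits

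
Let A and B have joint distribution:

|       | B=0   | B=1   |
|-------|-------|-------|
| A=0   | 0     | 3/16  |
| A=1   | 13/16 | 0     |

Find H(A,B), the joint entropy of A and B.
H(A,B) = -Σ P(A,B) log₂ P(A,B), summed over the non-zero cells:
H(A,B) = -[(3/16)·log₂(3/16) + (13/16)·log₂(13/16)]
  = 0.4528 + 0.2434
  = 0.6962 bits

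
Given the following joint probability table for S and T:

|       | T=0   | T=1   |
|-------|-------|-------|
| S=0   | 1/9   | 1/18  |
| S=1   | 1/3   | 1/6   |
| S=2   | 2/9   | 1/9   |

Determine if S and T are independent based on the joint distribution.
Marginal P(S) (row sums):
  P(S=0) = 1/9 + 1/18 = 1/6
  P(S=1) = 1/3 + 1/6 = 1/2
  P(S=2) = 2/9 + 1/9 = 1/3
Marginal P(T) (column sums):
  P(T=0) = 1/9 + 1/3 + 2/9 = 2/3
  P(T=1) = 1/18 + 1/6 + 1/9 = 1/3

S and T are independent iff P(S=i,T=j) = P(S=i)·P(T=j) for every cell.
  P(S=0)·P(T=0) = 1/6 × 2/3 = 1/9 = P(S=0,T=0) ✓
  P(S=0)·P(T=1) = 1/6 × 1/3 = 1/18 = P(S=0,T=1) ✓
  P(S=1)·P(T=0) = 1/2 × 2/3 = 1/3 = P(S=1,T=0) ✓
  P(S=1)·P(T=1) = 1/2 × 1/3 = 1/6 = P(S=1,T=1) ✓
  P(S=2)·P(T=0) = 1/3 × 2/3 = 2/9 = P(S=2,T=0) ✓
  P(S=2)·P(T=1) = 1/3 × 1/3 = 1/9 = P(S=2,T=1) ✓

Yes, S and T are independent: every cell factors, so I(S;T) = 0 bits.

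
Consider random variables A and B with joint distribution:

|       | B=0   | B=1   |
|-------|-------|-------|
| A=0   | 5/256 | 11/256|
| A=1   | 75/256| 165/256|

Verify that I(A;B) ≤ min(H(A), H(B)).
Marginal P(A) (row sums):
  P(A=0) = 5/256 + 11/256 = 1/16
  P(A=1) = 75/256 + 165/256 = 15/16
Marginal P(B) (column sums):
  P(B=0) = 5/256 + 75/256 = 5/16
  P(B=1) = 11/256 + 165/256 = 11/16

H(A) = -[(1/16)·log₂(1/16) + (15/16)·log₂(15/16)]
  = 0.2500 + 0.0873
  = 0.3373 bits
H(B) = -[(5/16)·log₂(5/16) + (11/16)·log₂(11/16)]
  = 0.5244 + 0.3716
  = 0.8960 bits
H(A,B) = -[(5/256)·log₂(5/256) + (11/256)·log₂(11/256) + (75/256)·log₂(75/256) + (165/256)·log₂(165/256)]
  = 0.1109 + 0.1951 + 0.5189 + 0.4084
  = 1.2333 bits

I(A;B) = H(A) + H(B) - H(A,B)
  = 0.3373 + 0.8960 - 1.2333
  = 0.0000 bits

min(H(A), H(B)) = min(0.3373, 0.8960) = 0.3373 bits
Since 0.0000 ≤ 0.3373, the bound is satisfied ✓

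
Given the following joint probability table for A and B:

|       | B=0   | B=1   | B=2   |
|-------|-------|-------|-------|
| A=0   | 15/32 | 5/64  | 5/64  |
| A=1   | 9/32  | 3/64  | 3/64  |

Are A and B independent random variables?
Marginal P(A) (row sums):
  P(A=0) = 15/32 + 5/64 + 5/64 = 5/8
  P(A=1) = 9/32 + 3/64 + 3/64 = 3/8
Marginal P(B) (column sums):
  P(B=0) = 15/32 + 9/32 = 3/4
  P(B=1) = 5/64 + 3/64 = 1/8
  P(B=2) = 5/64 + 3/64 = 1/8

A and B are independent iff P(A=i,B=j) = P(A=i)·P(B=j) for every cell.
  P(A=0)·P(B=0) = 5/8 × 3/4 = 15/32 = P(A=0,B=0) ✓
  P(A=0)·P(B=1) = 5/8 × 1/8 = 5/64 = P(A=0,B=1) ✓
  P(A=0)·P(B=2) = 5/8 × 1/8 = 5/64 = P(A=0,B=2) ✓
  P(A=1)·P(B=0) = 3/8 × 3/4 = 9/32 = P(A=1,B=0) ✓
  P(A=1)·P(B=1) = 3/8 × 1/8 = 3/64 = P(A=1,B=1) ✓
  P(A=1)·P(B=2) = 3/8 × 1/8 = 3/64 = P(A=1,B=2) ✓

Yes, A and B are independent: every cell factors, so I(A;B) = 0 bits.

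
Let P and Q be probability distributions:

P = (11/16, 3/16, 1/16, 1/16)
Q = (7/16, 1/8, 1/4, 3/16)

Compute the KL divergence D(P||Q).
D(P||Q) = Σ P(i) log₂(P(i)/Q(i))
  i=0: (11/16) × log₂((11/16)/(7/16)) = (11/16) × log₂(11/7) = 0.4483
  i=1: (3/16) × log₂((3/16)/(1/8)) = (3/16) × log₂(3/2) = 0.1097
  i=2: (1/16) × log₂((1/16)/(1/4)) = (1/16) × log₂(1/4) = -0.1250
  i=3: (1/16) × log₂((1/16)/(3/16)) = (1/16) × log₂(1/3) = -0.0991
D(P||Q) = 0.4483 + 0.1097 - 0.1250 - 0.0991
  = 0.3339 bits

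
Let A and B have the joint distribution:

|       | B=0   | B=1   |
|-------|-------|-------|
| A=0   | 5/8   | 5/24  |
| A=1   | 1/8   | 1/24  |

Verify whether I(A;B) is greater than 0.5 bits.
Marginal P(A) (row sums):
  P(A=0) = 5/8 + 5/24 = 5/6
  P(A=1) = 1/8 + 1/24 = 1/6
Marginal P(B) (column sums):
  P(B=0) = 5/8 + 1/8 = 3/4
  P(B=1) = 5/24 + 1/24 = 1/4

H(A) = -[(5/6)·log₂(5/6) + (1/6)·log₂(1/6)]
  = 0.2192 + 0.4308
  = 0.6500 bits
H(B) = -[(3/4)·log₂(3/4) + (1/4)·log₂(1/4)]
  = 0.3113 + 0.5000
  = 0.8113 bits
H(A,B) = -[(5/8)·log₂(5/8) + (5/24)·log₂(5/24) + (1/8)·log₂(1/8) + (1/24)·log₂(1/24)]
  = 0.4238 + 0.4715 + 0.3750 + 0.1910
  = 1.4613 bits

I(A;B) = H(A) + H(B) - H(A,B)
  = 0.6500 + 0.8113 - 1.4613
  = 0.0000 bits

No. I(A;B) = 0.0000 bits, which is ≤ 0.5 bits.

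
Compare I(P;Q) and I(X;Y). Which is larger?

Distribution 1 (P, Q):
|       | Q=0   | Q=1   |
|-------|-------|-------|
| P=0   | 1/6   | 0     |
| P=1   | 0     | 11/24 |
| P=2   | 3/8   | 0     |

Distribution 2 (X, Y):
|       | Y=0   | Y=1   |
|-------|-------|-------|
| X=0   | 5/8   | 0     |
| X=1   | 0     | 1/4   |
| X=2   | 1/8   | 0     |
Distribution 1 (P, Q):
Marginal P(P) (row sums):
  P(P=0) = 1/6 + 0 = 1/6
  P(P=1) = 0 + 11/24 = 11/24
  P(P=2) = 3/8 + 0 = 3/8
Marginal P(Q) (column sums):
  P(Q=0) = 1/6 + 0 + 3/8 = 13/24
  P(Q=1) = 0 + 11/24 + 0 = 11/24

H(P) = -[(1/6)·log₂(1/6) + (11/24)·log₂(11/24) + (3/8)·log₂(3/8)]
  = 0.4308 + 0.5159 + 0.5306
  = 1.4773 bits
H(Q) = -[(13/24)·log₂(13/24) + (11/24)·log₂(11/24)]
  = 0.4791 + 0.5159
  = 0.9950 bits
H(P,Q) = -[(1/6)·log₂(1/6) + (11/24)·log₂(11/24) + (3/8)·log₂(3/8)]
  = 0.4308 + 0.5159 + 0.5306
  = 1.4773 bits

I(P;Q) = H(P) + H(Q) - H(P,Q)
  = 1.4773 + 0.9950 - 1.4773
  = 0.9950 bits

Distribution 2 (X, Y):
Marginal P(X) (row sums):
  P(X=0) = 5/8 + 0 = 5/8
  P(X=1) = 0 + 1/4 = 1/4
  P(X=2) = 1/8 + 0 = 1/8
Marginal P(Y) (column sums):
  P(Y=0) = 5/8 + 0 + 1/8 = 3/4
  P(Y=1) = 0 + 1/4 + 0 = 1/4

H(X) = -[(5/8)·log₂(5/8) + (1/4)·log₂(1/4) + (1/8)·log₂(1/8)]
  = 0.4238 + 0.5000 + 0.3750
  = 1.2988 bits
H(Y) = -[(3/4)·log₂(3/4) + (1/4)·log₂(1/4)]
  = 0.3113 + 0.5000
  = 0.8113 bits
H(X,Y) = -[(5/8)·log₂(5/8) + (1/4)·log₂(1/4) + (1/8)·log₂(1/8)]
  = 0.4238 + 0.5000 + 0.3750
  = 1.2988 bits

I(X;Y) = H(X) + H(Y) - H(X,Y)
  = 1.2988 + 0.8113 - 1.2988
  = 0.8113 bits

I(P;Q) = 0.9950 bits > I(X;Y) = 0.8113 bits, so (P, Q) has the higher mutual information (stronger dependence).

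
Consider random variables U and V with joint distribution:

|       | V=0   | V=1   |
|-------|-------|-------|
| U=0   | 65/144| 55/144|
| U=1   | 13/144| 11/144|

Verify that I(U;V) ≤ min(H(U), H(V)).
Marginal P(U) (row sums):
  P(U=0) = 65/144 + 55/144 = 5/6
  P(U=1) = 13/144 + 11/144 = 1/6
Marginal P(V) (column sums):
  P(V=0) = 65/144 + 13/144 = 13/24
  P(V=1) = 55/144 + 11/144 = 11/24

H(U) = -[(5/6)·log₂(5/6) + (1/6)·log₂(1/6)]
  = 0.2192 + 0.4308
  = 0.6500 bits
H(V) = -[(13/24)·log₂(13/24) + (11/24)·log₂(11/24)]
  = 0.4791 + 0.5159
  = 0.9950 bits
H(U,V) = -[(65/144)·log₂(65/144) + (55/144)·log₂(55/144) + (13/144)·log₂(13/144) + (11/144)·log₂(11/144)]
  = 0.5180 + 0.5304 + 0.3132 + 0.2834
  = 1.6450 bits

I(U;V) = H(U) + H(V) - H(U,V)
  = 0.6500 + 0.9950 - 1.6450
  = 0.0000 bits

min(H(U), H(V)) = min(0.6500, 0.9950) = 0.6500 bits
Since 0.0000 ≤ 0.6500, the bound is satisfied ✓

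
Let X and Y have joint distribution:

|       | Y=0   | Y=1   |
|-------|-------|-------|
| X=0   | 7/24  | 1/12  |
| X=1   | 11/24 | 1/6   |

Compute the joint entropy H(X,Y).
H(X,Y) = -Σ P(X,Y) log₂ P(X,Y), summed over the non-zero cells:
H(X,Y) = -[(7/24)·log₂(7/24) + (1/12)·log₂(1/12) + (11/24)·log₂(11/24) + (1/6)·log₂(1/6)]
  = 0.5185 + 0.2987 + 0.5159 + 0.4308
  = 1.7639 bits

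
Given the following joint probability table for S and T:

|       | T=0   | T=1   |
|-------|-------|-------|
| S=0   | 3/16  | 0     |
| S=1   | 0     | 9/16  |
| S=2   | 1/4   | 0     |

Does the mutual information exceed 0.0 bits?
Marginal P(S) (row sums):
  P(S=0) = 3/16 + 0 = 3/16
  P(S=1) = 0 + 9/16 = 9/16
  P(S=2) = 1/4 + 0 = 1/4
Marginal P(T) (column sums):
  P(T=0) = 3/16 + 0 + 1/4 = 7/16
  P(T=1) = 0 + 9/16 + 0 = 9/16

H(S) = -[(3/16)·log₂(3/16) + (9/16)·log₂(9/16) + (1/4)·log₂(1/4)]
  = 0.4528 + 0.4669 + 0.5000
  = 1.4197 bits
H(T) = -[(7/16)·log₂(7/16) + (9/16)·log₂(9/16)]
  = 0.5218 + 0.4669
  = 0.9887 bits
H(S,T) = -[(3/16)·log₂(3/16) + (9/16)·log₂(9/16) + (1/4)·log₂(1/4)]
  = 0.4528 + 0.4669 + 0.5000
  = 1.4197 bits

I(S;T) = H(S) + H(T) - H(S,T)
  = 1.4197 + 0.9887 - 1.4197
  = 0.9887 bits

Yes. I(S;T) = 0.9887 bits, which is > 0.0 bits.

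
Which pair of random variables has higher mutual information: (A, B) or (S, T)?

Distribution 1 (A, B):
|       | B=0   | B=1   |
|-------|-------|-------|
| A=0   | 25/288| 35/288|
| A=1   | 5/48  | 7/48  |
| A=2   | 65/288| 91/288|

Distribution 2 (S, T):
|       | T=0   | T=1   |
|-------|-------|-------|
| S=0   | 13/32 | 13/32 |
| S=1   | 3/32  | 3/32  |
Distribution 1 (A, B):
Marginal P(A) (row sums):
  P(A=0) = 25/288 + 35/288 = 5/24
  P(A=1) = 5/48 + 7/48 = 1/4
  P(A=2) = 65/288 + 91/288 = 13/24
Marginal P(B) (column sums):
  P(B=0) = 25/288 + 5/48 + 65/288 = 5/12
  P(B=1) = 35/288 + 7/48 + 91/288 = 7/12

H(A) = -[(5/24)·log₂(5/24) + (1/4)·log₂(1/4) + (13/24)·log₂(13/24)]
  = 0.4715 + 0.5000 + 0.4791
  = 1.4506 bits
H(B) = -[(5/12)·log₂(5/12) + (7/12)·log₂(7/12)]
  = 0.5263 + 0.4536
  = 0.9799 bits
H(A,B) = -[(25/288)·log₂(25/288) + (35/288)·log₂(35/288) + (5/48)·log₂(5/48) + (7/48)·log₂(7/48) + (65/288)·log₂(65/288) + (91/288)·log₂(91/288)]
  = 0.3061 + 0.3695 + 0.3399 + 0.4051 + 0.4847 + 0.5252
  = 2.4305 bits

I(A;B) = H(A) + H(B) - H(A,B)
  = 1.4506 + 0.9799 - 2.4305
  = 0.0000 bits

Distribution 2 (S, T):
Marginal P(S) (row sums):
  P(S=0) = 13/32 + 13/32 = 13/16
  P(S=1) = 3/32 + 3/32 = 3/16
Marginal P(T) (column sums):
  P(T=0) = 13/32 + 3/32 = 1/2
  P(T=1) = 13/32 + 3/32 = 1/2

H(S) = -[(13/16)·log₂(13/16) + (3/16)·log₂(3/16)]
  = 0.2434 + 0.4528
  = 0.6962 bits
H(T) = -[(1/2)·log₂(1/2) + (1/2)·log₂(1/2)]
  = 0.5000 + 0.5000
  = 1.0000 bits
H(S,T) = -[(13/32)·log₂(13/32) + (13/32)·log₂(13/32) + (3/32)·log₂(3/32) + (3/32)·log₂(3/32)]
  = 0.5279 + 0.5279 + 0.3202 + 0.3202
  = 1.6962 bits

I(S;T) = H(S) + H(T) - H(S,T)
  = 0.6962 + 1.0000 - 1.6962
  = 0.0000 bits

Both joint tables factor as the product of their marginals, so I(A;B) = I(S;T) = 0 bits: neither is larger (both pairs are independent).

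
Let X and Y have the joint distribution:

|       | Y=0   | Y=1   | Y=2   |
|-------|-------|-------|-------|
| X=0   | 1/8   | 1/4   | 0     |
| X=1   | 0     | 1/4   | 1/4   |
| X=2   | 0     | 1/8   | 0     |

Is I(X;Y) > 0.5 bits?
Marginal P(X) (row sums):
  P(X=0) = 1/8 + 1/4 + 0 = 3/8
  P(X=1) = 0 + 1/4 + 1/4 = 1/2
  P(X=2) = 0 + 1/8 + 0 = 1/8
Marginal P(Y) (column sums):
  P(Y=0) = 1/8 + 0 + 0 = 1/8
  P(Y=1) = 1/4 + 1/4 + 1/8 = 5/8
  P(Y=2) = 0 + 1/4 + 0 = 1/4

H(X) = -[(3/8)·log₂(3/8) + (1/2)·log₂(1/2) + (1/8)·log₂(1/8)]
  = 0.5306 + 0.5000 + 0.3750
  = 1.4056 bits
H(Y) = -[(1/8)·log₂(1/8) + (5/8)·log₂(5/8) + (1/4)·log₂(1/4)]
  = 0.3750 + 0.4238 + 0.5000
  = 1.2988 bits
H(X,Y) = -[(1/8)·log₂(1/8) + (1/4)·log₂(1/4) + (1/4)·log₂(1/4) + (1/4)·log₂(1/4) + (1/8)·log₂(1/8)]
  = 0.3750 + 0.5000 + 0.5000 + 0.5000 + 0.3750
  = 2.2500 bits

I(X;Y) = H(X) + H(Y) - H(X,Y)
  = 1.4056 + 1.2988 - 2.2500
  = 0.4544 bits

No. I(X;Y) = 0.4544 bits, which is ≤ 0.5 bits.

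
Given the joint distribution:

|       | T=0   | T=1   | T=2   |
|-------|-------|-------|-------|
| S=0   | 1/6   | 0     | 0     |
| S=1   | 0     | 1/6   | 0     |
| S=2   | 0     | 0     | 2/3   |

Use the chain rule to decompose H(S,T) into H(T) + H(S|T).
By the chain rule: H(S,T) = H(T) + H(S|T)

Marginal P(T) (column sums):
  P(T=0) = 1/6 + 0 + 0 = 1/6
  P(T=1) = 0 + 1/6 + 0 = 1/6
  P(T=2) = 0 + 0 + 2/3 = 2/3
H(T) = -[(1/6)·log₂(1/6) + (1/6)·log₂(1/6) + (2/3)·log₂(2/3)]
  = 0.4308 + 0.4308 + 0.3900
  = 1.2516 bits
H(S|T) = -Σ P(S,T)·log₂ P(S|T), where P(S|T) = P(S,T) / P(T)
  (cells with P(S,T) = 0 contribute 0)
  (S=0,T=0): P(S|T) = (1/6)/(1/6) = 1;  -(1/6)·log₂(1) = 0.0000
  (S=1,T=1): P(S|T) = (1/6)/(1/6) = 1;  -(1/6)·log₂(1) = 0.0000
  (S=2,T=2): P(S|T) = (2/3)/(2/3) = 1;  -(2/3)·log₂(1) = 0.0000
H(S|T) = 0.0000 + 0.0000 + 0.0000
  = 0.0000 bits

H(S,T) = H(T) + H(S|T) = 1.2516 + 0.0000 = 1.2516 bits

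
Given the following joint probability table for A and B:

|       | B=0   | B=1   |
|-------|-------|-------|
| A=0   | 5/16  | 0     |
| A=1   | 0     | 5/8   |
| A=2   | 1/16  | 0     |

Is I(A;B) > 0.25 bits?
Marginal P(A) (row sums):
  P(A=0) = 5/16 + 0 = 5/16
  P(A=1) = 0 + 5/8 = 5/8
  P(A=2) = 1/16 + 0 = 1/16
Marginal P(B) (column sums):
  P(B=0) = 5/16 + 0 + 1/16 = 3/8
  P(B=1) = 0 + 5/8 + 0 = 5/8

H(A) = -[(5/16)·log₂(5/16) + (5/8)·log₂(5/8) + (1/16)·log₂(1/16)]
  = 0.5244 + 0.4238 + 0.2500
  = 1.1982 bits
H(B) = -[(3/8)·log₂(3/8) + (5/8)·log₂(5/8)]
  = 0.5306 + 0.4238
  = 0.9544 bits
H(A,B) = -[(5/16)·log₂(5/16) + (5/8)·log₂(5/8) + (1/16)·log₂(1/16)]
  = 0.5244 + 0.4238 + 0.2500
  = 1.1982 bits

I(A;B) = H(A) + H(B) - H(A,B)
  = 1.1982 + 0.9544 - 1.1982
  = 0.9544 bits

Yes. I(A;B) = 0.9544 bits, which is > 0.25 bits.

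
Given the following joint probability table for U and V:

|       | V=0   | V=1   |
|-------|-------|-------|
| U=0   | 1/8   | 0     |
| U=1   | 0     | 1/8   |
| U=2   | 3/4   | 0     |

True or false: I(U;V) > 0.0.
Marginal P(U) (row sums):
  P(U=0) = 1/8 + 0 = 1/8
  P(U=1) = 0 + 1/8 = 1/8
  P(U=2) = 3/4 + 0 = 3/4
Marginal P(V) (column sums):
  P(V=0) = 1/8 + 0 + 3/4 = 7/8
  P(V=1) = 0 + 1/8 + 0 = 1/8

H(U) = -[(1/8)·log₂(1/8) + (1/8)·log₂(1/8) + (3/4)·log₂(3/4)]
  = 0.3750 + 0.3750 + 0.3113
  = 1.0613 bits
H(V) = -[(7/8)·log₂(7/8) + (1/8)·log₂(1/8)]
  = 0.1686 + 0.3750
  = 0.5436 bits
H(U,V) = -[(1/8)·log₂(1/8) + (1/8)·log₂(1/8) + (3/4)·log₂(3/4)]
  = 0.3750 + 0.3750 + 0.3113
  = 1.0613 bits

I(U;V) = H(U) + H(V) - H(U,V)
  = 1.0613 + 0.5436 - 1.0613
  = 0.5436 bits

True. I(U;V) = 0.5436 bits, which is > 0.0 bits.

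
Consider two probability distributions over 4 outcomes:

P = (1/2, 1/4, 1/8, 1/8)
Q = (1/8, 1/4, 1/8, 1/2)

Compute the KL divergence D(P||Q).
D(P||Q) = Σ P(i) log₂(P(i)/Q(i))
  i=0: (1/2) × log₂((1/2)/(1/8)) = (1/2) × log₂(4) = 1.0000
  i=1: (1/4) × log₂((1/4)/(1/4)) = (1/4) × log₂(1) = 0.0000
  i=2: (1/8) × log₂((1/8)/(1/8)) = (1/8) × log₂(1) = 0.0000
  i=3: (1/8) × log₂((1/8)/(1/2)) = (1/8) × log₂(1/4) = -0.2500
D(P||Q) = 1.0000 + 0.0000 + 0.0000 - 0.2500
  = 0.7500 bits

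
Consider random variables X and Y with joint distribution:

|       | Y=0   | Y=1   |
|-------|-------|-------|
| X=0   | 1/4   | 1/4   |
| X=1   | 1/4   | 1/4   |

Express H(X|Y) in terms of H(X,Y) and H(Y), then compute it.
H(X|Y) = H(X,Y) - H(Y)

Marginal P(Y) (column sums):
  P(Y=0) = 1/4 + 1/4 = 1/2
  P(Y=1) = 1/4 + 1/4 = 1/2

H(X,Y) = -[(1/4)·log₂(1/4) + (1/4)·log₂(1/4) + (1/4)·log₂(1/4) + (1/4)·log₂(1/4)]
  = 0.5000 + 0.5000 + 0.5000 + 0.5000
  = 2.0000 bits
H(Y) = -[(1/2)·log₂(1/2) + (1/2)·log₂(1/2)]
  = 0.5000 + 0.5000
  = 1.0000 bits

H(X|Y) = 2.0000 - 1.0000 = 1.0000 bits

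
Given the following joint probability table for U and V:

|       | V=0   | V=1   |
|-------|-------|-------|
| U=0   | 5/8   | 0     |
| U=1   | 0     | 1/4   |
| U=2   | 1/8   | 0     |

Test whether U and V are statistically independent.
Marginal P(U) (row sums):
  P(U=0) = 5/8 + 0 = 5/8
  P(U=1) = 0 + 1/4 = 1/4
  P(U=2) = 1/8 + 0 = 1/8
Marginal P(V) (column sums):
  P(V=0) = 5/8 + 0 + 1/8 = 3/4
  P(V=1) = 0 + 1/4 + 0 = 1/4

U and V are independent iff P(U=i,V=j) = P(U=i)·P(V=j) for every cell.
  P(U=0)·P(V=0) = 5/8 × 3/4 = 15/32, but P(U=0,V=0) = 5/8 ✗

No, U and V are not independent. Quantitatively, I(U;V) > 0:

H(U) = -[(5/8)·log₂(5/8) + (1/4)·log₂(1/4) + (1/8)·log₂(1/8)]
  = 0.4238 + 0.5000 + 0.3750
  = 1.2988 bits
H(V) = -[(3/4)·log₂(3/4) + (1/4)·log₂(1/4)]
  = 0.3113 + 0.5000
  = 0.8113 bits
H(U,V) = -[(5/8)·log₂(5/8) + (1/4)·log₂(1/4) + (1/8)·log₂(1/8)]
  = 0.4238 + 0.5000 + 0.3750
  = 1.2988 bits
I(U;V) = H(U) + H(V) - H(U,V) = 1.2988 + 0.8113 - 1.2988 = 0.8113 bits > 0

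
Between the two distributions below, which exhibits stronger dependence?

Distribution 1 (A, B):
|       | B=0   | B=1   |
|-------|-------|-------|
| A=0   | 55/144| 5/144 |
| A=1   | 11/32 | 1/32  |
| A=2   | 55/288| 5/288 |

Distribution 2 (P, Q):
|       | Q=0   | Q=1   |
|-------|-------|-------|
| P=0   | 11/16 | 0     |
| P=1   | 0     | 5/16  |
Distribution 1 (A, B):
Marginal P(A) (row sums):
  P(A=0) = 55/144 + 5/144 = 5/12
  P(A=1) = 11/32 + 1/32 = 3/8
  P(A=2) = 55/288 + 5/288 = 5/24
Marginal P(B) (column sums):
  P(B=0) = 55/144 + 11/32 + 55/288 = 11/12
  P(B=1) = 5/144 + 1/32 + 5/288 = 1/12

H(A) = -[(5/12)·log₂(5/12) + (3/8)·log₂(3/8) + (5/24)·log₂(5/24)]
  = 0.5263 + 0.5306 + 0.4715
  = 1.5284 bits
H(B) = -[(11/12)·log₂(11/12) + (1/12)·log₂(1/12)]
  = 0.1151 + 0.2987
  = 0.4138 bits
H(A,B) = -[(55/144)·log₂(55/144) + (5/144)·log₂(5/144) + (11/32)·log₂(11/32) + (1/32)·log₂(1/32) + (55/288)·log₂(55/288) + (5/288)·log₂(5/288)]
  = 0.5304 + 0.1683 + 0.5296 + 0.1563 + 0.4561 + 0.1015
  = 1.9422 bits

I(A;B) = H(A) + H(B) - H(A,B)
  = 1.5284 + 0.4138 - 1.9422
  = 0.0000 bits

Distribution 2 (P, Q):
Marginal P(P) (row sums):
  P(P=0) = 11/16 + 0 = 11/16
  P(P=1) = 0 + 5/16 = 5/16
Marginal P(Q) (column sums):
  P(Q=0) = 11/16 + 0 = 11/16
  P(Q=1) = 0 + 5/16 = 5/16

H(P) = -[(11/16)·log₂(11/16) + (5/16)·log₂(5/16)]
  = 0.3716 + 0.5244
  = 0.8960 bits
H(Q) = -[(11/16)·log₂(11/16) + (5/16)·log₂(5/16)]
  = 0.3716 + 0.5244
  = 0.8960 bits
H(P,Q) = -[(11/16)·log₂(11/16) + (5/16)·log₂(5/16)]
  = 0.3716 + 0.5244
  = 0.8960 bits

I(P;Q) = H(P) + H(Q) - H(P,Q)
  = 0.8960 + 0.8960 - 0.8960
  = 0.8960 bits

I(P;Q) = 0.8960 bits > I(A;B) = 0.0000 bits, so (P, Q) has the higher mutual information (stronger dependence).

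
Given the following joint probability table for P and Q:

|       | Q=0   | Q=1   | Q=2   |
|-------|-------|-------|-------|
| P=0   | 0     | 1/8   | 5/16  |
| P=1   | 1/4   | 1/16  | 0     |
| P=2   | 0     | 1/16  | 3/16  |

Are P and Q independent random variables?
Marginal P(P) (row sums):
  P(P=0) = 0 + 1/8 + 5/16 = 7/16
  P(P=1) = 1/4 + 1/16 + 0 = 5/16
  P(P=2) = 0 + 1/16 + 3/16 = 1/4
Marginal P(Q) (column sums):
  P(Q=0) = 0 + 1/4 + 0 = 1/4
  P(Q=1) = 1/8 + 1/16 + 1/16 = 1/4
  P(Q=2) = 5/16 + 0 + 3/16 = 1/2

P and Q are independent iff P(P=i,Q=j) = P(P=i)·P(Q=j) for every cell.
  P(P=0)·P(Q=0) = 7/16 × 1/4 = 7/64, but P(P=0,Q=0) = 0 ✗

No, P and Q are not independent. Quantitatively, I(P;Q) > 0:

H(P) = -[(7/16)·log₂(7/16) + (5/16)·log₂(5/16) + (1/4)·log₂(1/4)]
  = 0.5218 + 0.5244 + 0.5000
  = 1.5462 bits
H(Q) = -[(1/4)·log₂(1/4) + (1/4)·log₂(1/4) + (1/2)·log₂(1/2)]
  = 0.5000 + 0.5000 + 0.5000
  = 1.5000 bits
H(P,Q) = -[(1/8)·log₂(1/8) + (5/16)·log₂(5/16) + (1/4)·log₂(1/4) + (1/16)·log₂(1/16) + (1/16)·log₂(1/16) + (3/16)·log₂(3/16)]
  = 0.3750 + 0.5244 + 0.5000 + 0.2500 + 0.2500 + 0.4528
  = 2.3522 bits
I(P;Q) = H(P) + H(Q) - H(P,Q) = 1.5462 + 1.5000 - 2.3522 = 0.6940 bits > 0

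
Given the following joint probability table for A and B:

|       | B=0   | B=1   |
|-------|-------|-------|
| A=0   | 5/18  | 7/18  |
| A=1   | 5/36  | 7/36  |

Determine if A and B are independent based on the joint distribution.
Marginal P(A) (row sums):
  P(A=0) = 5/18 + 7/18 = 2/3
  P(A=1) = 5/36 + 7/36 = 1/3
Marginal P(B) (column sums):
  P(B=0) = 5/18 + 5/36 = 5/12
  P(B=1) = 7/18 + 7/36 = 7/12

A and B are independent iff P(A=i,B=j) = P(A=i)·P(B=j) for every cell.
  P(A=0)·P(B=0) = 2/3 × 5/12 = 5/18 = P(A=0,B=0) ✓
  P(A=0)·P(B=1) = 2/3 × 7/12 = 7/18 = P(A=0,B=1) ✓
  P(A=1)·P(B=0) = 1/3 × 5/12 = 5/36 = P(A=1,B=0) ✓
  P(A=1)·P(B=1) = 1/3 × 7/12 = 7/36 = P(A=1,B=1) ✓

Yes, A and B are independent: every cell factors, so I(A;B) = 0 bits.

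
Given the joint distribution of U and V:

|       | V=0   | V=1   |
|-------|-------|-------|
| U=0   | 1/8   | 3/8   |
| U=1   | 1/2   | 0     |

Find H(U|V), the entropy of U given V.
Marginal P(V) (column sums):
  P(V=0) = 1/8 + 1/2 = 5/8
  P(V=1) = 3/8 + 0 = 3/8

H(U|V) = -Σ P(U,V)·log₂ P(U|V), where P(U|V) = P(U,V) / P(V)
  (cells with P(U,V) = 0 contribute 0)
  (U=0,V=0): P(U|V) = (1/8)/(5/8) = 1/5;  -(1/8)·log₂(1/5) = 0.2902
  (U=0,V=1): P(U|V) = (3/8)/(3/8) = 1;  -(3/8)·log₂(1) = 0.0000
  (U=1,V=0): P(U|V) = (1/2)/(5/8) = 4/5;  -(1/2)·log₂(4/5) = 0.1610
H(U|V) = 0.2902 + 0.0000 + 0.1610
  = 0.4512 bits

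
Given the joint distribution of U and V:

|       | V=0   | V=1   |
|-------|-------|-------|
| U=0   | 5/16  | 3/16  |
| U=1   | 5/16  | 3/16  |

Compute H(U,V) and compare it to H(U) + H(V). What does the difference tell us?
Marginal P(U) (row sums):
  P(U=0) = 5/16 + 3/16 = 1/2
  P(U=1) = 5/16 + 3/16 = 1/2
Marginal P(V) (column sums):
  P(V=0) = 5/16 + 5/16 = 5/8
  P(V=1) = 3/16 + 3/16 = 3/8

H(U,V) = -[(5/16)·log₂(5/16) + (3/16)·log₂(3/16) + (5/16)·log₂(5/16) + (3/16)·log₂(3/16)]
  = 0.5244 + 0.4528 + 0.5244 + 0.4528
  = 1.9544 bits
H(U) = -[(1/2)·log₂(1/2) + (1/2)·log₂(1/2)]
  = 0.5000 + 0.5000
  = 1.0000 bits
H(V) = -[(5/8)·log₂(5/8) + (3/8)·log₂(3/8)]
  = 0.4238 + 0.5306
  = 0.9544 bits

H(U) + H(V) = 1.0000 + 0.9544 = 1.9544 bits
Difference: H(U) + H(V) - H(U,V) = 1.9544 - 1.9544 = 0.0000 bits = I(U;V)

The difference is the mutual information; it is 0 here, so U and V are independent (the joint entropy equals the sum of the marginal entropies).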